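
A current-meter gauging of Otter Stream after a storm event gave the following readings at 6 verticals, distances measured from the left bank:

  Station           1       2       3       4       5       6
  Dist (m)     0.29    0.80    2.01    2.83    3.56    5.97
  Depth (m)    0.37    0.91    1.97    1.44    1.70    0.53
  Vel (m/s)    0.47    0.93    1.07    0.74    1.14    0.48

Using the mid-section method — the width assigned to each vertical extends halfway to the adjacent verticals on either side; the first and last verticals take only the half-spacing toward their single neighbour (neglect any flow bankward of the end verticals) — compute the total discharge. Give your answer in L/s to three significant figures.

w_1 = (0.80 − 0.29)/2 = 0.255 m; q_1 = 0.47 × 0.37 × 0.255 = 0.04434 m³/s
w_2 = (2.01 − 0.29)/2 = 0.86 m; q_2 = 0.93 × 0.91 × 0.86 = 0.7278 m³/s
w_3 = (2.83 − 0.80)/2 = 1.015 m; q_3 = 1.07 × 1.97 × 1.015 = 2.140 m³/s
w_4 = (3.56 − 2.01)/2 = 0.775 m; q_4 = 0.74 × 1.44 × 0.775 = 0.8258 m³/s
w_5 = (5.97 − 2.83)/2 = 1.57 m; q_5 = 1.14 × 1.70 × 1.57 = 3.043 m³/s
w_6 = (5.97 − 3.56)/2 = 1.205 m; q_6 = 0.48 × 0.53 × 1.205 = 0.3066 m³/s
Q = Σ qᵢ = 7.087 m³/s
= 7.087 × 1000 = 7087 L/s

7090 L/s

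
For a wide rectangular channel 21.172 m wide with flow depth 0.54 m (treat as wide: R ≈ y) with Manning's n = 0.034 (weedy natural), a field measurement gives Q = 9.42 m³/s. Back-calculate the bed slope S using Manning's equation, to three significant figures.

A = b·y = 21.172 × 0.54 = 11.43 m²
Wide channel: R ≈ y = 0.54 m
S = (Q·n / (1·A·R^(2/3)))² = (9.42×0.034 / (1×11.43×0.6631))² = 0.001785

0.00178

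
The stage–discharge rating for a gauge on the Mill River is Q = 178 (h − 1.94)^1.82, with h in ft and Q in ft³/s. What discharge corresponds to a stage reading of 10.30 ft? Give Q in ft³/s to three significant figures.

8490 ft³/s

Q = 178 × (10.30 − 1.94)^1.82 = 178 × 8.36^1.82 = 8489 ft³/s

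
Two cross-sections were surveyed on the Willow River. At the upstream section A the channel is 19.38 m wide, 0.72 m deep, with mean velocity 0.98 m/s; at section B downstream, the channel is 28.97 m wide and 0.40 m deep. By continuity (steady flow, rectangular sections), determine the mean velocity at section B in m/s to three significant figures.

Q = A₁V₁ = (19.38×0.72) × 0.98 = 13.67 m³/s
A₂ = 28.97 × 0.40 = 11.59 m²
V₂ = Q/A₂ = 13.67/11.59 = 1.180 m/s

1.18 m/s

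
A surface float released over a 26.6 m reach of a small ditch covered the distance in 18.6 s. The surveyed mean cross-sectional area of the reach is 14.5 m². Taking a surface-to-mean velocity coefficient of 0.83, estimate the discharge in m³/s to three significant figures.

17.2 m³/s

v_surface = L / t̄ = 26.6 / 18.6 = 1.430 m/s
v_mean = 0.83 × 1.430 = 1.187 m/s
Q = A × v_mean = 14.5 × 1.187 = 17.21 m³/s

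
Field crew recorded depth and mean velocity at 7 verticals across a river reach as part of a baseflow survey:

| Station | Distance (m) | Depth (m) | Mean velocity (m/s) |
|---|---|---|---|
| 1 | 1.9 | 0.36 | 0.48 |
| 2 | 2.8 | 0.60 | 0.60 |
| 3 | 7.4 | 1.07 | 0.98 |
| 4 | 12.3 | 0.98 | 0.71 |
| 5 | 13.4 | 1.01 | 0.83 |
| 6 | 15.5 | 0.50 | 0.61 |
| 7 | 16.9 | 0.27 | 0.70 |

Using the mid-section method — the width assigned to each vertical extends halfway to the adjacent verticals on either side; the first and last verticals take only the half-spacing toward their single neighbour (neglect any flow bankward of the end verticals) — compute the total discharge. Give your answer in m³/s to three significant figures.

w_1 = (2.8 − 1.9)/2 = 0.45 m; q_1 = 0.48 × 0.36 × 0.45 = 0.07776 m³/s
w_2 = (7.4 − 1.9)/2 = 2.75 m; q_2 = 0.60 × 0.60 × 2.75 = 0.9900 m³/s
w_3 = (12.3 − 2.8)/2 = 4.75 m; q_3 = 0.98 × 1.07 × 4.75 = 4.981 m³/s
w_4 = (13.4 − 7.4)/2 = 3 m; q_4 = 0.71 × 0.98 × 3 = 2.087 m³/s
w_5 = (15.5 − 12.3)/2 = 1.6 m; q_5 = 0.83 × 1.01 × 1.6 = 1.341 m³/s
w_6 = (16.9 − 13.4)/2 = 1.75 m; q_6 = 0.61 × 0.50 × 1.75 = 0.5338 m³/s
w_7 = (16.9 − 15.5)/2 = 0.7 m; q_7 = 0.70 × 0.27 × 0.7 = 0.1323 m³/s
Q = Σ qᵢ = 10.14 m³/s

10.1 m³/s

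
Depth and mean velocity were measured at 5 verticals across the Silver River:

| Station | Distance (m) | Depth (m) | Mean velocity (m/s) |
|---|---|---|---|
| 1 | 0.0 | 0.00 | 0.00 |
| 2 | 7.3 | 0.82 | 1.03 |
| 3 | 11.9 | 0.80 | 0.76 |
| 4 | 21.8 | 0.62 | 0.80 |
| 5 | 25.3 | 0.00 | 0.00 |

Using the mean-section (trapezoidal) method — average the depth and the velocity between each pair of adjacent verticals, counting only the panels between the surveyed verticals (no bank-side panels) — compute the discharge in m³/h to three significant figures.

Panel 1-2: Δb = 7.3 m, d̄ = (0.00+0.82)/2 = 0.41, v̄ = (0.00+1.03)/2 = 0.515 → q = 7.3×0.41×0.515 = 1.541 m³/s
Panel 2-3: Δb = 4.6 m, d̄ = (0.82+0.80)/2 = 0.81, v̄ = (1.03+0.76)/2 = 0.895 → q = 4.6×0.81×0.895 = 3.335 m³/s
Panel 3-4: Δb = 9.9 m, d̄ = (0.80+0.62)/2 = 0.71, v̄ = (0.76+0.80)/2 = 0.78 → q = 9.9×0.71×0.78 = 5.483 m³/s
Panel 4-5: Δb = 3.5 m, d̄ = (0.62+0.00)/2 = 0.31, v̄ = (0.80+0.00)/2 = 0.4 → q = 3.5×0.31×0.4 = 0.4340 m³/s
Q = Σ q = 10.79 m³/s
= 10.79 × 3600 = 38850 m³/h

38900 m³/h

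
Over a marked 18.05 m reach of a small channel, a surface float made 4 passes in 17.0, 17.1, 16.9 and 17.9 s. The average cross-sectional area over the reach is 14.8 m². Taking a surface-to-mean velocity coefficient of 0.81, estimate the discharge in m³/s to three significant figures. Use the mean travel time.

12.6 m³/s

t̄ = (17.0 + 17.1 + 16.9 + 17.9) / 4 = 17.225 s
v_surface = L / t̄ = 18.05 / 17.225 = 1.048 m/s
v_mean = 0.81 × 1.048 = 0.8488 m/s
Q = A × v_mean = 14.8 × 0.8488 = 12.56 m³/s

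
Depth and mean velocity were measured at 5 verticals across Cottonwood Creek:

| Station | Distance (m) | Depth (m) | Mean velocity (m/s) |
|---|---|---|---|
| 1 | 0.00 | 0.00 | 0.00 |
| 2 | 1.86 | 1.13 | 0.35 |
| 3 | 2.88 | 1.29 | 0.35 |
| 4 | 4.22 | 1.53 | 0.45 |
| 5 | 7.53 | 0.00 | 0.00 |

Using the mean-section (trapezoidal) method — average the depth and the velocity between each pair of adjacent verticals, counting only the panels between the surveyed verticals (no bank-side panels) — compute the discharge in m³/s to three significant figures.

1.94 m³/s

Panel 1-2: Δb = 1.86 m, d̄ = (0.00+1.13)/2 = 0.565, v̄ = (0.00+0.35)/2 = 0.175 → q = 1.86×0.565×0.175 = 0.1839 m³/s
Panel 2-3: Δb = 1.02 m, d̄ = (1.13+1.29)/2 = 1.21, v̄ = (0.35+0.35)/2 = 0.35 → q = 1.02×1.21×0.35 = 0.4320 m³/s
Panel 3-4: Δb = 1.34 m, d̄ = (1.29+1.53)/2 = 1.41, v̄ = (0.35+0.45)/2 = 0.4 → q = 1.34×1.41×0.4 = 0.7558 m³/s
Panel 4-5: Δb = 3.31 m, d̄ = (1.53+0.00)/2 = 0.765, v̄ = (0.45+0.00)/2 = 0.225 → q = 3.31×0.765×0.225 = 0.5697 m³/s
Q = Σ q = 1.941 m³/s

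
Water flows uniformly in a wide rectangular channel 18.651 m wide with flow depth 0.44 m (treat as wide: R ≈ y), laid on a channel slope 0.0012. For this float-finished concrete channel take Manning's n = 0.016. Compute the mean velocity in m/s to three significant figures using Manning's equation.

1.25 m/s

A = b·y = 18.651 × 0.44 = 8.206 m²
Wide channel: R ≈ y = 0.44 m
Q = (1/n)·A·R^(2/3)·S^(1/2) = (1/0.016) × 8.206 × 0.4400^(2/3) × 0.0012^(1/2) = 10.28 m³/s
V = Q/A = 10.28/8.206 = 1.252 m/s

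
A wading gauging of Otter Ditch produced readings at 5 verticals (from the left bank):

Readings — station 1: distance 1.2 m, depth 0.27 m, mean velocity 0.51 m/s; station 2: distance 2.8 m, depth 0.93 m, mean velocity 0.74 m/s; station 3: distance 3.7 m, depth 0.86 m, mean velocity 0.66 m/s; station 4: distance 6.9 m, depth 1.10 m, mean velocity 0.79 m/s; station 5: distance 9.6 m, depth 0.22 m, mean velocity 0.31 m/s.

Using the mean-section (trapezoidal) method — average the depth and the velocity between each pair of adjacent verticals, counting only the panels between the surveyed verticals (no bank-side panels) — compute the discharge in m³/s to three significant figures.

Panel 1-2: Δb = 1.6 m, d̄ = (0.27+0.93)/2 = 0.6, v̄ = (0.51+0.74)/2 = 0.625 → q = 1.6×0.6×0.625 = 0.6000 m³/s
Panel 2-3: Δb = 0.9 m, d̄ = (0.93+0.86)/2 = 0.895, v̄ = (0.74+0.66)/2 = 0.7 → q = 0.9×0.895×0.7 = 0.5639 m³/s
Panel 3-4: Δb = 3.2 m, d̄ = (0.86+1.10)/2 = 0.98, v̄ = (0.66+0.79)/2 = 0.725 → q = 3.2×0.98×0.725 = 2.274 m³/s
Panel 4-5: Δb = 2.7 m, d̄ = (1.10+0.22)/2 = 0.66, v̄ = (0.79+0.31)/2 = 0.55 → q = 2.7×0.66×0.55 = 0.9801 m³/s
Q = Σ q = 4.418 m³/s

4.42 m³/s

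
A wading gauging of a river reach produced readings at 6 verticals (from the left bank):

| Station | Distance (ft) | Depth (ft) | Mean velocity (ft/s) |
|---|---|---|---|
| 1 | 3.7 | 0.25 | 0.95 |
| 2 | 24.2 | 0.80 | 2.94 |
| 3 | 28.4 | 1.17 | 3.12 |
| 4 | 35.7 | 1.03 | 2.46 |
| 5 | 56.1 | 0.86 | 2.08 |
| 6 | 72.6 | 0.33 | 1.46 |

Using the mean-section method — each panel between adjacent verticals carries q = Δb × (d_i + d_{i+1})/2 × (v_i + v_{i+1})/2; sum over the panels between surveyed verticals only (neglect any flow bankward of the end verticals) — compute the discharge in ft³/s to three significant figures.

Panel 1-2: Δb = 20.5 ft, d̄ = (0.25+0.80)/2 = 0.525, v̄ = (0.95+2.94)/2 = 1.945 → q = 20.5×0.525×1.945 = 20.93 ft³/s
Panel 2-3: Δb = 4.2 ft, d̄ = (0.80+1.17)/2 = 0.985, v̄ = (2.94+3.12)/2 = 3.03 → q = 4.2×0.985×3.03 = 12.54 ft³/s
Panel 3-4: Δb = 7.3 ft, d̄ = (1.17+1.03)/2 = 1.1, v̄ = (3.12+2.46)/2 = 2.79 → q = 7.3×1.1×2.79 = 22.40 ft³/s
Panel 4-5: Δb = 20.4 ft, d̄ = (1.03+0.86)/2 = 0.945, v̄ = (2.46+2.08)/2 = 2.27 → q = 20.4×0.945×2.27 = 43.76 ft³/s
Panel 5-6: Δb = 16.5 ft, d̄ = (0.86+0.33)/2 = 0.595, v̄ = (2.08+1.46)/2 = 1.77 → q = 16.5×0.595×1.77 = 17.38 ft³/s
Q = Σ q = 117.0 ft³/s

117 ft³/s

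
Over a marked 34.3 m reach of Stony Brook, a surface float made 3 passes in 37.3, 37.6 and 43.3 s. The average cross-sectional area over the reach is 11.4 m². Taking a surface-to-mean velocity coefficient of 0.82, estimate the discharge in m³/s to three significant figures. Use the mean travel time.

8.14 m³/s

t̄ = (37.3 + 37.6 + 43.3) / 3 = 39.4 s
v_surface = L / t̄ = 34.3 / 39.4 = 0.8706 m/s
v_mean = 0.82 × 0.8706 = 0.7139 m/s
Q = A × v_mean = 11.4 × 0.7139 = 8.138 m³/s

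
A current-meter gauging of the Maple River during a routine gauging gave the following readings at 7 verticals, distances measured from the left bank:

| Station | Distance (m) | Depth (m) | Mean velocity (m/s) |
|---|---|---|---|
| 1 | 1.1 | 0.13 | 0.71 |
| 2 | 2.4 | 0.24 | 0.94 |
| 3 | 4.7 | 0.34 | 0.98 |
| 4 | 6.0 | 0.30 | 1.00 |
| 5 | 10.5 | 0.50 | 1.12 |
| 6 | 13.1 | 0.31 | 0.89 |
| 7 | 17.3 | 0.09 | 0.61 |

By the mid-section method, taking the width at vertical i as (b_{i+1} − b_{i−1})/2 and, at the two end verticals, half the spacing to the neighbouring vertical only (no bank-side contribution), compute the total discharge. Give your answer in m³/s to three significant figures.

w_1 = (2.4 − 1.1)/2 = 0.65 m; q_1 = 0.71 × 0.13 × 0.65 = 0.06000 m³/s
w_2 = (4.7 − 1.1)/2 = 1.8 m; q_2 = 0.94 × 0.24 × 1.8 = 0.4061 m³/s
w_3 = (6.0 − 2.4)/2 = 1.8 m; q_3 = 0.98 × 0.34 × 1.8 = 0.5998 m³/s
w_4 = (10.5 − 4.7)/2 = 2.9 m; q_4 = 1.00 × 0.30 × 2.9 = 0.8700 m³/s
w_5 = (13.1 − 6.0)/2 = 3.55 m; q_5 = 1.12 × 0.50 × 3.55 = 1.988 m³/s
w_6 = (17.3 − 10.5)/2 = 3.4 m; q_6 = 0.89 × 0.31 × 3.4 = 0.9381 m³/s
w_7 = (17.3 − 13.1)/2 = 2.1 m; q_7 = 0.61 × 0.09 × 2.1 = 0.1153 m³/s
Q = Σ qᵢ = 4.977 m³/s

4.98 m³/s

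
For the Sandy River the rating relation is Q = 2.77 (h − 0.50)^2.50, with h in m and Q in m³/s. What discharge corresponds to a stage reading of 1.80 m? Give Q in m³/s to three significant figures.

5.34 m³/s

Q = 2.77 × (1.80 − 0.50)^2.50 = 2.77 × 1.3^2.50 = 5.338 m³/s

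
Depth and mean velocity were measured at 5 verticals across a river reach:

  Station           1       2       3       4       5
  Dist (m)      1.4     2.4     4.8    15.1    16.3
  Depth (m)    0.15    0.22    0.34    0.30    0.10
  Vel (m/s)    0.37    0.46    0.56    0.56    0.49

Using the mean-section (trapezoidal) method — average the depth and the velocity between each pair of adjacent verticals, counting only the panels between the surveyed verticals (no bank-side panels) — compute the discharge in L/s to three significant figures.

2390 L/s

Panel 1-2: Δb = 1 m, d̄ = (0.15+0.22)/2 = 0.185, v̄ = (0.37+0.46)/2 = 0.415 → q = 1×0.185×0.415 = 0.07678 m³/s
Panel 2-3: Δb = 2.4 m, d̄ = (0.22+0.34)/2 = 0.28, v̄ = (0.46+0.56)/2 = 0.51 → q = 2.4×0.28×0.51 = 0.3427 m³/s
Panel 3-4: Δb = 10.3 m, d̄ = (0.34+0.30)/2 = 0.32, v̄ = (0.56+0.56)/2 = 0.56 → q = 10.3×0.32×0.56 = 1.846 m³/s
Panel 4-5: Δb = 1.2 m, d̄ = (0.30+0.10)/2 = 0.2, v̄ = (0.56+0.49)/2 = 0.525 → q = 1.2×0.2×0.525 = 0.1260 m³/s
Q = Σ q = 2.391 m³/s
= 2.391 × 1000 = 2391 L/s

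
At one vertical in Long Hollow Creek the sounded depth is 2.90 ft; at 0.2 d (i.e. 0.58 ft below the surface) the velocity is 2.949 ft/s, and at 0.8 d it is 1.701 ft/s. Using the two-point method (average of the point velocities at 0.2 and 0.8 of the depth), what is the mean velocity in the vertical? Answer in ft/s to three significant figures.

2.33 ft/s

v̄ = (2.949 + 1.701) / 2 = 2.325 ft/s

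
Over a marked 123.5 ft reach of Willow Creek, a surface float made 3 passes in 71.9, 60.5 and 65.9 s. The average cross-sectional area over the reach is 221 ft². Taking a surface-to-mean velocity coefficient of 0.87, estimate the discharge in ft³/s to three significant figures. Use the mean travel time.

359 ft³/s

t̄ = (71.9 + 60.5 + 65.9) / 3 = 66.1 s
v_surface = L / t̄ = 123.5 / 66.1 = 1.868 ft/s
v_mean = 0.87 × 1.868 = 1.625 ft/s
Q = A × v_mean = 221 × 1.625 = 359.2 ft³/s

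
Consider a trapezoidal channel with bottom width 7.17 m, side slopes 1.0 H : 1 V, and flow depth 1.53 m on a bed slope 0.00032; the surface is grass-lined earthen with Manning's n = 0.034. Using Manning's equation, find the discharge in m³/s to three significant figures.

7.72 m³/s

A = (b + z·y)·y = (7.17 + 1.0×1.53)×1.53 = 13.31 m²
P = b + 2y√(1+z²) = 7.17 + 2×1.53×√(1+1.0²) = 11.50 m
R = A/P = 13.31/11.50 = 1.158 m
Q = (1/n)·A·R^(2/3)·S^(1/2) = (1/0.034) × 13.31 × 1.158^(2/3) × 0.00032^(1/2) = 7.722 m³/s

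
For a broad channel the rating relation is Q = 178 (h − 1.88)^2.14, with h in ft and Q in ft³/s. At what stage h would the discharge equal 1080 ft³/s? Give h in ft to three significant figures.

h − h₀ = (Q/C)^(1/b) = (1080/178)^(1/2.14) = 2.322 ft
h = 1.88 + 2.322 = 4.202 ft

4.20 ft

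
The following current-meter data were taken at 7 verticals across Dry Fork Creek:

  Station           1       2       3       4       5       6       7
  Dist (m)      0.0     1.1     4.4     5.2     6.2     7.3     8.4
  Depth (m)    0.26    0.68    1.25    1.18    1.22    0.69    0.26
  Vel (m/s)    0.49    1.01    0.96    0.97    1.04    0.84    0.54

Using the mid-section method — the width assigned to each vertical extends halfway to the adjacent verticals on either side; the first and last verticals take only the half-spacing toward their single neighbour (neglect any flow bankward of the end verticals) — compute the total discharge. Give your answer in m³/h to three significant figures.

w_1 = (1.1 − 0.0)/2 = 0.55 m; q_1 = 0.49 × 0.26 × 0.55 = 0.07007 m³/s
w_2 = (4.4 − 0.0)/2 = 2.2 m; q_2 = 1.01 × 0.68 × 2.2 = 1.511 m³/s
w_3 = (5.2 − 1.1)/2 = 2.05 m; q_3 = 0.96 × 1.25 × 2.05 = 2.460 m³/s
w_4 = (6.2 − 4.4)/2 = 0.9 m; q_4 = 0.97 × 1.18 × 0.9 = 1.030 m³/s
w_5 = (7.3 − 5.2)/2 = 1.05 m; q_5 = 1.04 × 1.22 × 1.05 = 1.332 m³/s
w_6 = (8.4 − 6.2)/2 = 1.1 m; q_6 = 0.84 × 0.69 × 1.1 = 0.6376 m³/s
w_7 = (8.4 − 7.3)/2 = 0.55 m; q_7 = 0.54 × 0.26 × 0.55 = 0.07722 m³/s
Q = Σ qᵢ = 7.118 m³/s
= 7.118 × 3600 = 25630 m³/h

25600 m³/h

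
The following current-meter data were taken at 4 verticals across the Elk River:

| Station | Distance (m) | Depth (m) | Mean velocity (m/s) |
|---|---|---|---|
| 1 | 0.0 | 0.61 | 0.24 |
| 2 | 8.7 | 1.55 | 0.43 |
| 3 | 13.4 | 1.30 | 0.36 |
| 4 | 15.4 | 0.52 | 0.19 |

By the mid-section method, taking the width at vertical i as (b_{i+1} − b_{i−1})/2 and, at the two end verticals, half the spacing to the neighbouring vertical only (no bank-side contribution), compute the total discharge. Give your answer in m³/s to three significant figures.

6.77 m³/s

w_1 = (8.7 − 0.0)/2 = 4.35 m; q_1 = 0.24 × 0.61 × 4.35 = 0.6368 m³/s
w_2 = (13.4 − 0.0)/2 = 6.7 m; q_2 = 0.43 × 1.55 × 6.7 = 4.466 m³/s
w_3 = (15.4 − 8.7)/2 = 3.35 m; q_3 = 0.36 × 1.30 × 3.35 = 1.568 m³/s
w_4 = (15.4 − 13.4)/2 = 1 m; q_4 = 0.19 × 0.52 × 1 = 0.09880 m³/s
Q = Σ qᵢ = 6.769 m³/s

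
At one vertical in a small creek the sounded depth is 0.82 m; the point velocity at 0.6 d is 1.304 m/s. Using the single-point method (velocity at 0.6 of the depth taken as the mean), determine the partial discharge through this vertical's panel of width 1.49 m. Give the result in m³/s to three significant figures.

1.59 m³/s

v̄ = v₀.₆ = 1.304 m/s
q = v̄ × d × w = 1.304 × 0.82 × 1.49 = 1.593 m³/s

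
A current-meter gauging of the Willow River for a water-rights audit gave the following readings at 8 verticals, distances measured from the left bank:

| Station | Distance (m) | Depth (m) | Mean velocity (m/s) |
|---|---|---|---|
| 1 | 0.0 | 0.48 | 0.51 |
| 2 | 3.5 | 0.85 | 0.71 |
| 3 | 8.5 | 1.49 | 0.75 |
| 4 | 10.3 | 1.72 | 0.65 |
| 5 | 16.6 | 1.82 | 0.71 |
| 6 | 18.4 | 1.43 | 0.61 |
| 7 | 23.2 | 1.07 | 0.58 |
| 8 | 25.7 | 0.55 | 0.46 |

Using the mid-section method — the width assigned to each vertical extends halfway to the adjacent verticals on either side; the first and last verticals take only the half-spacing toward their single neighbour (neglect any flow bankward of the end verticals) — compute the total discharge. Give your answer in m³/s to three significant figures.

w_1 = (3.5 − 0.0)/2 = 1.75 m; q_1 = 0.51 × 0.48 × 1.75 = 0.4284 m³/s
w_2 = (8.5 − 0.0)/2 = 4.25 m; q_2 = 0.71 × 0.85 × 4.25 = 2.565 m³/s
w_3 = (10.3 − 3.5)/2 = 3.4 m; q_3 = 0.75 × 1.49 × 3.4 = 3.800 m³/s
w_4 = (16.6 − 8.5)/2 = 4.05 m; q_4 = 0.65 × 1.72 × 4.05 = 4.528 m³/s
w_5 = (18.4 − 10.3)/2 = 4.05 m; q_5 = 0.71 × 1.82 × 4.05 = 5.233 m³/s
w_6 = (23.2 − 16.6)/2 = 3.3 m; q_6 = 0.61 × 1.43 × 3.3 = 2.879 m³/s
w_7 = (25.7 − 18.4)/2 = 3.65 m; q_7 = 0.58 × 1.07 × 3.65 = 2.265 m³/s
w_8 = (25.7 − 23.2)/2 = 1.25 m; q_8 = 0.46 × 0.55 × 1.25 = 0.3163 m³/s
Q = Σ qᵢ = 22.01 m³/s

22.0 m³/s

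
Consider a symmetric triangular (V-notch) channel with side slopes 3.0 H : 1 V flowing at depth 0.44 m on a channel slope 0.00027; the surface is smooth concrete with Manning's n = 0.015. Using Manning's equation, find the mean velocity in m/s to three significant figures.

0.385 m/s

A = z·y² = 3.0×0.44² = 0.5808 m²
P = 2y√(1+z²) = 2×0.44×√(1+3.0²) = 2.783 m
R = A/P = 0.5808/2.783 = 0.2087 m
Q = (1/n)·A·R^(2/3)·S^(1/2) = (1/0.015) × 0.5808 × 0.2087^(2/3) × 0.00027^(1/2) = 0.2239 m³/s
V = Q/A = 0.2239/0.5808 = 0.3854 m/s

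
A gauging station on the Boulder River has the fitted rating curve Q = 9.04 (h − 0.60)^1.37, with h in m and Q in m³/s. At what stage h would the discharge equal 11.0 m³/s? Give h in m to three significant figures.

h − h₀ = (Q/C)^(1/b) = (11.0/9.04)^(1/1.37) = 1.154 m
h = 0.60 + 1.154 = 1.754 m

1.75 m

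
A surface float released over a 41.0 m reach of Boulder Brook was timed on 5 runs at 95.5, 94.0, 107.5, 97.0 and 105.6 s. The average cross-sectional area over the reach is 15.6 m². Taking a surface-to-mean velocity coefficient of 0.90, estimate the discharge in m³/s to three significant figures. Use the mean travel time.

t̄ = (95.5 + 94.0 + 107.5 + 97.0 + 105.6) / 5 = 99.92 s
v_surface = L / t̄ = 41.0 / 99.92 = 0.4103 m/s
v_mean = 0.90 × 0.4103 = 0.3693 m/s
Q = A × v_mean = 15.6 × 0.3693 = 5.761 m³/s

5.76 m³/s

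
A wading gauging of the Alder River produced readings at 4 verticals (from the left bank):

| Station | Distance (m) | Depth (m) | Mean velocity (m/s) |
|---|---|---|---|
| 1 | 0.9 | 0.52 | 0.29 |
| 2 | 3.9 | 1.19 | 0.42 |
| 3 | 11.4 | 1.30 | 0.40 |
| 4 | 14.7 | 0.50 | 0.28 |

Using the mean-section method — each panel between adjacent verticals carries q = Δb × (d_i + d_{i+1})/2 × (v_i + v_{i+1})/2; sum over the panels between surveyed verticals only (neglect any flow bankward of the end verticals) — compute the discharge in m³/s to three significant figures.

5.75 m³/s

Panel 1-2: Δb = 3 m, d̄ = (0.52+1.19)/2 = 0.855, v̄ = (0.29+0.42)/2 = 0.355 → q = 3×0.855×0.355 = 0.9106 m³/s
Panel 2-3: Δb = 7.5 m, d̄ = (1.19+1.30)/2 = 1.245, v̄ = (0.42+0.40)/2 = 0.41 → q = 7.5×1.245×0.41 = 3.828 m³/s
Panel 3-4: Δb = 3.3 m, d̄ = (1.30+0.50)/2 = 0.9, v̄ = (0.40+0.28)/2 = 0.34 → q = 3.3×0.9×0.34 = 1.010 m³/s
Q = Σ q = 5.749 m³/s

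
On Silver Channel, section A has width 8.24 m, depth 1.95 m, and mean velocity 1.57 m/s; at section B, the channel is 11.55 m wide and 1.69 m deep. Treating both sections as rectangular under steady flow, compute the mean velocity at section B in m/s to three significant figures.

1.29 m/s

Q = A₁V₁ = (8.24×1.95) × 1.57 = 25.23 m³/s
A₂ = 11.55 × 1.69 = 19.52 m²
V₂ = Q/A₂ = 25.23/19.52 = 1.292 m/s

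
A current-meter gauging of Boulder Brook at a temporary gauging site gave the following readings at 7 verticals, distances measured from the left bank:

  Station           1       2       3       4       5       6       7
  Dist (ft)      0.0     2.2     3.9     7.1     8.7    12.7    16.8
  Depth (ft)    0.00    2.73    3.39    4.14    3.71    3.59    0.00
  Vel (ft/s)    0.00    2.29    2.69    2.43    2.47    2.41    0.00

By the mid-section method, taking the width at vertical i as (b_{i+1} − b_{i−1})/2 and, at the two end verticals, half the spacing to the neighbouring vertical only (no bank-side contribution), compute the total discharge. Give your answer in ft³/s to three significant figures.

w_2 = (3.9 − 0.0)/2 = 1.95 ft; q_2 = 2.29 × 2.73 × 1.95 = 12.19 ft³/s
w_3 = (7.1 − 2.2)/2 = 2.45 ft; q_3 = 2.69 × 3.39 × 2.45 = 22.34 ft³/s
w_4 = (8.7 − 3.9)/2 = 2.4 ft; q_4 = 2.43 × 4.14 × 2.4 = 24.14 ft³/s
w_5 = (12.7 − 7.1)/2 = 2.8 ft; q_5 = 2.47 × 3.71 × 2.8 = 25.66 ft³/s
w_6 = (16.8 − 8.7)/2 = 4.05 ft; q_6 = 2.41 × 3.59 × 4.05 = 35.04 ft³/s
Stations 1, 7 contribute zero (depth or velocity is 0).
Q = Σ qᵢ = 119.4 ft³/s

119 ft³/s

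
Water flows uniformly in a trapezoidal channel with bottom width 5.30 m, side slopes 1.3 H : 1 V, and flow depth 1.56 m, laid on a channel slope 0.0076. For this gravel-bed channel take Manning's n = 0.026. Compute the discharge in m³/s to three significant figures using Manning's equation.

40.8 m³/s

A = (b + z·y)·y = (5.30 + 1.3×1.56)×1.56 = 11.43 m²
P = b + 2y√(1+z²) = 5.30 + 2×1.56×√(1+1.3²) = 10.42 m
R = A/P = 11.43/10.42 = 1.097 m
Q = (1/n)·A·R^(2/3)·S^(1/2) = (1/0.026) × 11.43 × 1.097^(2/3) × 0.0076^(1/2) = 40.78 m³/s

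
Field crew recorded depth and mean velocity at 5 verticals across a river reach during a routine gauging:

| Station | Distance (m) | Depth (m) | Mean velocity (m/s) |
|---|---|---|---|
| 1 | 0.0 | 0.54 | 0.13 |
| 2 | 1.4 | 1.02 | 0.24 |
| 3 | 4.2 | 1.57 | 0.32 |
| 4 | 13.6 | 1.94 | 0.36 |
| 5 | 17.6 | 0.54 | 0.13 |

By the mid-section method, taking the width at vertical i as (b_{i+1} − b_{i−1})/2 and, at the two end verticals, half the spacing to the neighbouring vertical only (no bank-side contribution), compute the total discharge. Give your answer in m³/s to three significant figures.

w_1 = (1.4 − 0.0)/2 = 0.7 m; q_1 = 0.13 × 0.54 × 0.7 = 0.04914 m³/s
w_2 = (4.2 − 0.0)/2 = 2.1 m; q_2 = 0.24 × 1.02 × 2.1 = 0.5141 m³/s
w_3 = (13.6 − 1.4)/2 = 6.1 m; q_3 = 0.32 × 1.57 × 6.1 = 3.065 m³/s
w_4 = (17.6 − 4.2)/2 = 6.7 m; q_4 = 0.36 × 1.94 × 6.7 = 4.679 m³/s
w_5 = (17.6 − 13.6)/2 = 2 m; q_5 = 0.13 × 0.54 × 2 = 0.1404 m³/s
Q = Σ qᵢ = 8.448 m³/s

8.45 m³/s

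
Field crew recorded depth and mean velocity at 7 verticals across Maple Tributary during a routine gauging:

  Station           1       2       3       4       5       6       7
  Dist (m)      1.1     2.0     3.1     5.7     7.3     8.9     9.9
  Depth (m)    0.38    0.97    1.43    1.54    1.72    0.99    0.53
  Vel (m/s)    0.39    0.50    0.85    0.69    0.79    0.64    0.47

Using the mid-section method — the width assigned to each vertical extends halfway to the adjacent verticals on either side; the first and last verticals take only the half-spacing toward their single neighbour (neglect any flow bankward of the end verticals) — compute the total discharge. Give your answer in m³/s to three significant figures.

8.15 m³/s

w_1 = (2.0 − 1.1)/2 = 0.45 m; q_1 = 0.39 × 0.38 × 0.45 = 0.06669 m³/s
w_2 = (3.1 − 1.1)/2 = 1 m; q_2 = 0.50 × 0.97 × 1 = 0.4850 m³/s
w_3 = (5.7 − 2.0)/2 = 1.85 m; q_3 = 0.85 × 1.43 × 1.85 = 2.249 m³/s
w_4 = (7.3 − 3.1)/2 = 2.1 m; q_4 = 0.69 × 1.54 × 2.1 = 2.231 m³/s
w_5 = (8.9 − 5.7)/2 = 1.6 m; q_5 = 0.79 × 1.72 × 1.6 = 2.174 m³/s
w_6 = (9.9 − 7.3)/2 = 1.3 m; q_6 = 0.64 × 0.99 × 1.3 = 0.8237 m³/s
w_7 = (9.9 − 8.9)/2 = 0.5 m; q_7 = 0.47 × 0.53 × 0.5 = 0.1246 m³/s
Q = Σ qᵢ = 8.154 m³/s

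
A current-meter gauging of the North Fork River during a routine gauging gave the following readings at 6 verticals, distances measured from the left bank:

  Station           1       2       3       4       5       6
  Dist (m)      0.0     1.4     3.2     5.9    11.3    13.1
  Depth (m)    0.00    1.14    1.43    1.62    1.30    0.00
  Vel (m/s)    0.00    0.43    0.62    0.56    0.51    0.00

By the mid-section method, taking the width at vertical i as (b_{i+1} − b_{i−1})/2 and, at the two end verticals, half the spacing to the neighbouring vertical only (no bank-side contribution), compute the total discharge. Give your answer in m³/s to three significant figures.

8.84 m³/s

w_2 = (3.2 − 0.0)/2 = 1.6 m; q_2 = 0.43 × 1.14 × 1.6 = 0.7843 m³/s
w_3 = (5.9 − 1.4)/2 = 2.25 m; q_3 = 0.62 × 1.43 × 2.25 = 1.995 m³/s
w_4 = (11.3 − 3.2)/2 = 4.05 m; q_4 = 0.56 × 1.62 × 4.05 = 3.674 m³/s
w_5 = (13.1 − 5.9)/2 = 3.6 m; q_5 = 0.51 × 1.30 × 3.6 = 2.387 m³/s
Stations 1, 6 contribute zero (depth or velocity is 0).
Q = Σ qᵢ = 8.840 m³/s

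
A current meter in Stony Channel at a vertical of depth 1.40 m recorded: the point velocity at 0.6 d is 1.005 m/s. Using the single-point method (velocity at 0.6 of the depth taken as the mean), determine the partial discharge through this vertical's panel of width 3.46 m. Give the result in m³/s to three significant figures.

v̄ = v₀.₆ = 1.005 m/s
q = v̄ × d × w = 1.005 × 1.40 × 3.46 = 4.868 m³/s

4.87 m³/s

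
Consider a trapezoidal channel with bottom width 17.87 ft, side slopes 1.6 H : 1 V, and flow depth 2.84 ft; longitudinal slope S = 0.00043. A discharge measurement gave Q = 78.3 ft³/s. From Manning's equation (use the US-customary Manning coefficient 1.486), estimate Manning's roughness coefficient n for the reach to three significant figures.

A = (b + z·y)·y = (17.87 + 1.6×2.84)×2.84 = 63.66 ft²
P = b + 2y√(1+z²) = 17.87 + 2×2.84×√(1+1.6²) = 28.59 ft
R = A/P = 63.66/28.59 = 2.227 ft
n = (1.486/Q)·A·R^(2/3)·S^(1/2) = (1.486/78.3) × 63.66 × 1.705 × 0.02074 = 0.04272

0.0427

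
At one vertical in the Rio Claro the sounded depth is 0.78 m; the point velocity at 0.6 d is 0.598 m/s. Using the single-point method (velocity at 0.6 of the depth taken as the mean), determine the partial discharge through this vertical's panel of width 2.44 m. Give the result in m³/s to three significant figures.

1.14 m³/s

v̄ = v₀.₆ = 0.598 m/s
q = v̄ × d × w = 0.5980 × 0.78 × 2.44 = 1.138 m³/s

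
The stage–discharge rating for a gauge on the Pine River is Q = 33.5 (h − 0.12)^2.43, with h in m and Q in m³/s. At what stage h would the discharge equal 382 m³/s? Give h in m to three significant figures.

h − h₀ = (Q/C)^(1/b) = (382/33.5)^(1/2.43) = 2.723 m
h = 0.12 + 2.723 = 2.843 m

2.84 m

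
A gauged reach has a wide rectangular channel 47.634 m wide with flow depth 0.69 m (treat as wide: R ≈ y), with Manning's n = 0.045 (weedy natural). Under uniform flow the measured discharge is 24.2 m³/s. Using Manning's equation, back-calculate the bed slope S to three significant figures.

0.00180

A = b·y = 47.634 × 0.69 = 32.87 m²
Wide channel: R ≈ y = 0.69 m
S = (Q·n / (1·A·R^(2/3)))² = (24.2×0.045 / (1×32.87×0.7808))² = 0.001800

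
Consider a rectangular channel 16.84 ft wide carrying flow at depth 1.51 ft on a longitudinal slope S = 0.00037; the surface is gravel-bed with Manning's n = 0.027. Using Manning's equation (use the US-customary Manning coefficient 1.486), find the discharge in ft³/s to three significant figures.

A = b·y = 16.84 × 1.51 = 25.43 ft²
P = b + 2y = 16.84 + 2×1.51 = 19.86 ft
R = A/P = 25.43/19.86 = 1.280 ft
Q = (1.486/n)·A·R^(2/3)·S^(1/2) = (1.486/0.027) × 25.43 × 1.280^(2/3) × 0.00037^(1/2) = 31.74 ft³/s

31.7 ft³/s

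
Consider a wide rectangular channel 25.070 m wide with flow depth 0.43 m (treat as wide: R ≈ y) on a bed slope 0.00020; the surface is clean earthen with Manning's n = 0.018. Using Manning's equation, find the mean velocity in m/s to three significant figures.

0.448 m/s

A = b·y = 25.070 × 0.43 = 10.78 m²
Wide channel: R ≈ y = 0.43 m
Q = (1/n)·A·R^(2/3)·S^(1/2) = (1/0.018) × 10.78 × 0.4300^(2/3) × 0.00020^(1/2) = 4.825 m³/s
V = Q/A = 4.825/10.78 = 0.4476 m/s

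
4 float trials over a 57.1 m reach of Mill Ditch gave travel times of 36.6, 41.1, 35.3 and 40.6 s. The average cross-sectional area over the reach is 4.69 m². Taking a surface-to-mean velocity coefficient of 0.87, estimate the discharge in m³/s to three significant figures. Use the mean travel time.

t̄ = (36.6 + 41.1 + 35.3 + 40.6) / 4 = 38.4 s
v_surface = L / t̄ = 57.1 / 38.4 = 1.487 m/s
v_mean = 0.87 × 1.487 = 1.294 m/s
Q = A × v_mean = 4.69 × 1.294 = 6.067 m³/s

6.07 m³/s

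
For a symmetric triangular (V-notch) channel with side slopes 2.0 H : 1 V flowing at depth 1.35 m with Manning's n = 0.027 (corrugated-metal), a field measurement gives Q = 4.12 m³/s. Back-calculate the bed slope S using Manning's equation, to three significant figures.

A = z·y² = 2.0×1.35² = 3.645 m²
P = 2y√(1+z²) = 2×1.35×√(1+2.0²) = 6.037 m
R = A/P = 3.645/6.037 = 0.6037 m
S = (Q·n / (1·A·R^(2/3)))² = (4.12×0.027 / (1×3.645×0.7143))² = 0.001825

0.00183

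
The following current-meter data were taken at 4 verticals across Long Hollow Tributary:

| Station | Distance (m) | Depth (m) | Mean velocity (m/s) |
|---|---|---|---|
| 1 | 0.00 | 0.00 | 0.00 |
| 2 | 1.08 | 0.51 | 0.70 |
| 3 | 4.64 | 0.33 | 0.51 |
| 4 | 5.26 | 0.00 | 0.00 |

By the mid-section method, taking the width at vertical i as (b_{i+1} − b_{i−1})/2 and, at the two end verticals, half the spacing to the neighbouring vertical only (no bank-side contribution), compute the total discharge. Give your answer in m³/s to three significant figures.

w_2 = (4.64 − 0.00)/2 = 2.32 m; q_2 = 0.70 × 0.51 × 2.32 = 0.8282 m³/s
w_3 = (5.26 − 1.08)/2 = 2.09 m; q_3 = 0.51 × 0.33 × 2.09 = 0.3517 m³/s
Stations 1, 4 contribute zero (depth or velocity is 0).
Q = Σ qᵢ = 1.180 m³/s

1.18 m³/s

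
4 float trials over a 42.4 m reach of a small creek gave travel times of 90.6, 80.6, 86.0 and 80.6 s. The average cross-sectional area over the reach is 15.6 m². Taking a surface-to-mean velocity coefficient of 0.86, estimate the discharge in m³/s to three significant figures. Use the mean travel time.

t̄ = (90.6 + 80.6 + 86.0 + 80.6) / 4 = 84.45 s
v_surface = L / t̄ = 42.4 / 84.45 = 0.5021 m/s
v_mean = 0.86 × 0.5021 = 0.4318 m/s
Q = A × v_mean = 15.6 × 0.4318 = 6.736 m³/s

6.74 m³/s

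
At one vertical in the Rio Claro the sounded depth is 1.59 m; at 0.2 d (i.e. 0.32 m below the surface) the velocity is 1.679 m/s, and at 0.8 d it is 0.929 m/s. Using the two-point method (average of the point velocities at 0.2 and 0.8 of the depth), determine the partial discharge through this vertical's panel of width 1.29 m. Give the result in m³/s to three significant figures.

2.67 m³/s

v̄ = (1.679 + 0.929) / 2 = 1.304 m/s
q = v̄ × d × w = 1.304 × 1.59 × 1.29 = 2.675 m³/s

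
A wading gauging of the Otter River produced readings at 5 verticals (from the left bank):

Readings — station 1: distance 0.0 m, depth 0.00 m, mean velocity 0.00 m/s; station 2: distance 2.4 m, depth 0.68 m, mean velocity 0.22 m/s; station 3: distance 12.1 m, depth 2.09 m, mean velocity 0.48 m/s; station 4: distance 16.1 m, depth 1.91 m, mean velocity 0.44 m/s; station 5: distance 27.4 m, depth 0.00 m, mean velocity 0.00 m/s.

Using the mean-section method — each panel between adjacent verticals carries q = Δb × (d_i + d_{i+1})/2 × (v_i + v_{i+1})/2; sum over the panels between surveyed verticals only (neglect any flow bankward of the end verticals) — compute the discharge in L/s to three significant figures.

Panel 1-2: Δb = 2.4 m, d̄ = (0.00+0.68)/2 = 0.34, v̄ = (0.00+0.22)/2 = 0.11 → q = 2.4×0.34×0.11 = 0.08976 m³/s
Panel 2-3: Δb = 9.7 m, d̄ = (0.68+2.09)/2 = 1.385, v̄ = (0.22+0.48)/2 = 0.35 → q = 9.7×1.385×0.35 = 4.702 m³/s
Panel 3-4: Δb = 4 m, d̄ = (2.09+1.91)/2 = 2, v̄ = (0.48+0.44)/2 = 0.46 → q = 4×2×0.46 = 3.680 m³/s
Panel 4-5: Δb = 11.3 m, d̄ = (1.91+0.00)/2 = 0.955, v̄ = (0.44+0.00)/2 = 0.22 → q = 11.3×0.955×0.22 = 2.374 m³/s
Q = Σ q = 10.85 m³/s
= 10.85 × 1000 = 10850 L/s

10800 L/s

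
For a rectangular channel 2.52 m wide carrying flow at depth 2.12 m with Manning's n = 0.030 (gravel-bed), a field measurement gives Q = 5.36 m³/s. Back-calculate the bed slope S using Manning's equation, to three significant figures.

0.00124

A = b·y = 2.52 × 2.12 = 5.342 m²
P = b + 2y = 2.52 + 2×2.12 = 6.760 m
R = A/P = 5.342/6.760 = 0.7903 m
S = (Q·n / (1·A·R^(2/3)))² = (5.36×0.030 / (1×5.342×0.8548))² = 0.001240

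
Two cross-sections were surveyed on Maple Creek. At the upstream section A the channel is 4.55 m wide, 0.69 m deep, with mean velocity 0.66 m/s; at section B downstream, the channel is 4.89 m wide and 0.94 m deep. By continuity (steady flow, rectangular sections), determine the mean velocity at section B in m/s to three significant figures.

0.451 m/s

Q = A₁V₁ = (4.55×0.69) × 0.66 = 2.072 m³/s
A₂ = 4.89 × 0.94 = 4.597 m²
V₂ = Q/A₂ = 2.072/4.597 = 0.4508 m/s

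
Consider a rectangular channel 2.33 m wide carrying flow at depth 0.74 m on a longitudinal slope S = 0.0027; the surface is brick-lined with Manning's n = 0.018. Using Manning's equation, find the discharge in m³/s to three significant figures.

2.93 m³/s

A = b·y = 2.33 × 0.74 = 1.724 m²
P = b + 2y = 2.33 + 2×0.74 = 3.810 m
R = A/P = 1.724/3.810 = 0.4525 m
Q = (1/n)·A·R^(2/3)·S^(1/2) = (1/0.018) × 1.724 × 0.4525^(2/3) × 0.0027^(1/2) = 2.934 m³/s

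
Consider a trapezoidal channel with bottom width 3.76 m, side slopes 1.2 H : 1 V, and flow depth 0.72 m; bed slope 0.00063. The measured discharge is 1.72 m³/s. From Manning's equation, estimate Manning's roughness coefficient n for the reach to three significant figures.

0.0328

A = (b + z·y)·y = (3.76 + 1.2×0.72)×0.72 = 3.329 m²
P = b + 2y√(1+z²) = 3.76 + 2×0.72×√(1+1.2²) = 6.009 m
R = A/P = 3.329/6.009 = 0.5540 m
n = (1/Q)·A·R^(2/3)·S^(1/2) = (1/1.72) × 3.329 × 0.6746 × 0.02510 = 0.03277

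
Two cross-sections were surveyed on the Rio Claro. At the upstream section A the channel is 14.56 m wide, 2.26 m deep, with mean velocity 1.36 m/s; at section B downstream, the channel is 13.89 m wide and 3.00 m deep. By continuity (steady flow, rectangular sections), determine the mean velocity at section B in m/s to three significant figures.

1.07 m/s

Q = A₁V₁ = (14.56×2.26) × 1.36 = 44.75 m³/s
A₂ = 13.89 × 3.00 = 41.67 m²
V₂ = Q/A₂ = 44.75/41.67 = 1.074 m/s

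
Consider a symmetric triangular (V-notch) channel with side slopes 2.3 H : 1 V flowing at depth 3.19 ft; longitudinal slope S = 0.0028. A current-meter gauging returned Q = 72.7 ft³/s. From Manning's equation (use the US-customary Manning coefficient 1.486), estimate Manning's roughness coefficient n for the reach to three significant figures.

0.0326

A = z·y² = 2.3×3.19² = 23.41 ft²
P = 2y√(1+z²) = 2×3.19×√(1+2.3²) = 16.00 ft
R = A/P = 23.41/16.00 = 1.463 ft
n = (1.486/Q)·A·R^(2/3)·S^(1/2) = (1.486/72.7) × 23.41 × 1.289 × 0.05292 = 0.03262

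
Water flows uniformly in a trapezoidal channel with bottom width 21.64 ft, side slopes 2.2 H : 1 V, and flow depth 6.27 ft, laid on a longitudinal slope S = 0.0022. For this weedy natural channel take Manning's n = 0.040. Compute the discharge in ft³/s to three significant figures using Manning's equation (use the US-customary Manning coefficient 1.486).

A = (b + z·y)·y = (21.64 + 2.2×6.27)×6.27 = 222.2 ft²
P = b + 2y√(1+z²) = 21.64 + 2×6.27×√(1+2.2²) = 51.94 ft
R = A/P = 222.2/51.94 = 4.277 ft
Q = (1.486/n)·A·R^(2/3)·S^(1/2) = (1.486/0.040) × 222.2 × 4.277^(2/3) × 0.0022^(1/2) = 1020 ft³/s

1020 ft³/s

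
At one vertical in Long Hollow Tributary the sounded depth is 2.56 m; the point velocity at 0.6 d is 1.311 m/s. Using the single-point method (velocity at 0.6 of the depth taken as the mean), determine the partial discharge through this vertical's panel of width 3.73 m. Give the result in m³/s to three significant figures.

v̄ = v₀.₆ = 1.311 m/s
q = v̄ × d × w = 1.311 × 2.56 × 3.73 = 12.52 m³/s

12.5 m³/s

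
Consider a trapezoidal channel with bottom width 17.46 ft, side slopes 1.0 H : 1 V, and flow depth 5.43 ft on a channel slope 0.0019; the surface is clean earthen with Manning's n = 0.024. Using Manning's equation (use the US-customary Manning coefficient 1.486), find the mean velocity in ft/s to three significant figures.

A = (b + z·y)·y = (17.46 + 1.0×5.43)×5.43 = 124.3 ft²
P = b + 2y√(1+z²) = 17.46 + 2×5.43×√(1+1.0²) = 32.82 ft
R = A/P = 124.3/32.82 = 3.787 ft
Q = (1.486/n)·A·R^(2/3)·S^(1/2) = (1.486/0.024) × 124.3 × 3.787^(2/3) × 0.0019^(1/2) = 815.0 ft³/s
V = Q/A = 815.0/124.3 = 6.557 ft/s

6.56 ft/s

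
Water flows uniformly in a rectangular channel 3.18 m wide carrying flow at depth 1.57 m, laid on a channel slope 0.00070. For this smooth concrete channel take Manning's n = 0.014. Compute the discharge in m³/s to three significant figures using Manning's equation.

A = b·y = 3.18 × 1.57 = 4.993 m²
P = b + 2y = 3.18 + 2×1.57 = 6.320 m
R = A/P = 4.993/6.320 = 0.7900 m
Q = (1/n)·A·R^(2/3)·S^(1/2) = (1/0.014) × 4.993 × 0.7900^(2/3) × 0.00070^(1/2) = 8.063 m³/s

8.06 m³/s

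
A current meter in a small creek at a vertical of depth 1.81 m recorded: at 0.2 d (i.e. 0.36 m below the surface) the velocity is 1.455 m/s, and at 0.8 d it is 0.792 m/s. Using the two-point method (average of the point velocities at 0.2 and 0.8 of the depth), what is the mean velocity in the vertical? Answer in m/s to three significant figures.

1.12 m/s

v̄ = (1.455 + 0.792) / 2 = 1.124 m/s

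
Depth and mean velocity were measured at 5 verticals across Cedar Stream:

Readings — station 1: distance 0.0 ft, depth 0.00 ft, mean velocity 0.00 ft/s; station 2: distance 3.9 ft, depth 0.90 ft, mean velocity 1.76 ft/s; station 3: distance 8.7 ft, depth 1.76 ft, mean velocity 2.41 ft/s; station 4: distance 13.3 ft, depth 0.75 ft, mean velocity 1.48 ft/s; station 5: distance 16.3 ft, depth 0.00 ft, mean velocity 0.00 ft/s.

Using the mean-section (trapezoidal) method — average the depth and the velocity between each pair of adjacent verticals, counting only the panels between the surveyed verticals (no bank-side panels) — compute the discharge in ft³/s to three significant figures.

26.9 ft³/s

Panel 1-2: Δb = 3.9 ft, d̄ = (0.00+0.90)/2 = 0.45, v̄ = (0.00+1.76)/2 = 0.88 → q = 3.9×0.45×0.88 = 1.544 ft³/s
Panel 2-3: Δb = 4.8 ft, d̄ = (0.90+1.76)/2 = 1.33, v̄ = (1.76+2.41)/2 = 2.085 → q = 4.8×1.33×2.085 = 13.31 ft³/s
Panel 3-4: Δb = 4.6 ft, d̄ = (1.76+0.75)/2 = 1.255, v̄ = (2.41+1.48)/2 = 1.945 → q = 4.6×1.255×1.945 = 11.23 ft³/s
Panel 4-5: Δb = 3 ft, d̄ = (0.75+0.00)/2 = 0.375, v̄ = (1.48+0.00)/2 = 0.74 → q = 3×0.375×0.74 = 0.8325 ft³/s
Q = Σ q = 26.92 ft³/s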